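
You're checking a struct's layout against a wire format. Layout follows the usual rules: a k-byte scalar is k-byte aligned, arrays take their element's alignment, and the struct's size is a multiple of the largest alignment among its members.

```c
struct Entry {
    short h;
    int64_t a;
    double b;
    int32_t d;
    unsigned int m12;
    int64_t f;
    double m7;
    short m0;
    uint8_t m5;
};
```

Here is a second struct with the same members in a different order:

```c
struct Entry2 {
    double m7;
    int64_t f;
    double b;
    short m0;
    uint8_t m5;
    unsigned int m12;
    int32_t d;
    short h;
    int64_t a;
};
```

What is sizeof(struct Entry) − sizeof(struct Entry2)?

@0: h [2B, align 2] → 2
+6 pad (align 8)
@8: a [8B, align 8] → 16
@16: b [8B, align 8] → 24
@24: d [4B, align 4] → 28
@28: m12 [4B, align 4] → 32
@32: f [8B, align 8] → 40
@40: m7 [8B, align 8] → 48
@48: m0 [2B, align 2] → 50
@50: m5 [1B, align 1] → 51
+5 tail pad (align 8)
size 56, align 8
— Entry2 —
@0: m7 [8B, align 8] → 8
@8: f [8B, align 8] → 16
@16: b [8B, align 8] → 24
@24: m0 [2B, align 2] → 26
@26: m5 [1B, align 1] → 27
+1 pad (align 4)
@28: m12 [4B, align 4] → 32
@32: d [4B, align 4] → 36
@36: h [2B, align 2] → 38
+2 pad (align 8)
@40: a [8B, align 8] → 48
size 48, align 8
56 − 48 = 8

8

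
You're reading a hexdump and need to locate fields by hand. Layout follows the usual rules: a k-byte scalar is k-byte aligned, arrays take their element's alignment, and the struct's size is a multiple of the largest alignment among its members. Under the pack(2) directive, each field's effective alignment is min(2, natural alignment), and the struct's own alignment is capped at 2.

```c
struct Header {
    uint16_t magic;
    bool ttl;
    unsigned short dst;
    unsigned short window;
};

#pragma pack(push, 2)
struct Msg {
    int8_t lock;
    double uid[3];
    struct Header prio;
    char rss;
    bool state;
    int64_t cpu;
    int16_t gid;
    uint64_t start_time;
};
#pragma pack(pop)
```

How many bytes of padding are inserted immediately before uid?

1

Header: magic at 0 (size 2, align 2) → ends 2; ttl at 2 (size 1, align 1) → ends 3; pad 1 to align 2 for dst; dst at 4 (size 2, align 2) → ends 6; window at 6 (size 2, align 2) → ends 8; total 8 bytes, alignment 2
lock at 0 (size 1, align 1) → ends 1
pad 1 to align 2 for uid
uid at 2 (size 24, align 2) → ends 26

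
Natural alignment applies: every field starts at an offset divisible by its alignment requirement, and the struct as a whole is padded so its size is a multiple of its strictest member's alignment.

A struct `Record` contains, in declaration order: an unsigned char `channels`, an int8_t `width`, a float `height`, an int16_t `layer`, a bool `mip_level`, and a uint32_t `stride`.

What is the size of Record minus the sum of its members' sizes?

channels at 0 (size 1, align 1) → ends 1
width at 1 (size 1, align 1) → ends 2
pad 2 to align 4 for height
height at 4 (size 4, align 4) → ends 8
layer at 8 (size 2, align 2) → ends 10
mip_level at 10 (size 1, align 1) → ends 11
pad 1 to align 4 for stride
stride at 12 (size 4, align 4) → ends 16
total 16 bytes, alignment 4
data bytes 13, size 16 → padding 3

3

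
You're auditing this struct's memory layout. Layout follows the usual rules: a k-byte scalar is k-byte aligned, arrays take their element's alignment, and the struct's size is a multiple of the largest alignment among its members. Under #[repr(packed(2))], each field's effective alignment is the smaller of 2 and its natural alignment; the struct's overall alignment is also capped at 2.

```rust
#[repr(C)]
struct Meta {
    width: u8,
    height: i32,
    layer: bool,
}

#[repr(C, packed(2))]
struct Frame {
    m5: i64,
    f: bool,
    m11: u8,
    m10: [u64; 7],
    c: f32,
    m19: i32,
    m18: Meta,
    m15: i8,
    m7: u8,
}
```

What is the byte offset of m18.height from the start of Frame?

Meta: @0: width [1B, align 1] → 1; +3 pad (align 4); @4: height [4B, align 4] → 8; @8: layer [1B, align 1] → 9; +3 tail pad (align 4); size 12, align 4
@0: m5 [8B, align 2] → 8
@8: f [1B, align 1] → 9
@9: m11 [1B, align 1] → 10
@10: m10 [56B, align 2] → 66
@66: c [4B, align 2] → 70
@70: m19 [4B, align 2] → 74
@74: m18 [12B, align 2] → 86
within Meta: height at 4
74 + 4 = 78

78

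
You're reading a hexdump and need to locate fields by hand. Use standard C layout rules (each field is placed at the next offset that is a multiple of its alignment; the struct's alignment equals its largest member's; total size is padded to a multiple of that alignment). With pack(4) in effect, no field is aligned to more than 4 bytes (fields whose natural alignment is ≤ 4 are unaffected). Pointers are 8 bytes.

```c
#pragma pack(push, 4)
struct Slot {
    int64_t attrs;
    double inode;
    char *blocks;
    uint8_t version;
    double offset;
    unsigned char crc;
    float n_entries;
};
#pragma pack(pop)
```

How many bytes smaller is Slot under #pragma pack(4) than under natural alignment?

4

natural layout:
  attrs at 0 (size 8, align 8) → ends 8
  inode at 8 (size 8, align 8) → ends 16
  blocks at 16 (size 8, align 8) → ends 24
  version at 24 (size 1, align 1) → ends 25
  pad 7 to align 8 for offset
  offset at 32 (size 8, align 8) → ends 40
  crc at 40 (size 1, align 1) → ends 41
  pad 3 to align 4 for n_entries
  n_entries at 44 (size 4, align 4) → ends 48
  total 48 bytes, alignment 8
packed(4) layout:
  attrs at 0 (size 8, align 4) → ends 8
  inode at 8 (size 8, align 4) → ends 16
  blocks at 16 (size 8, align 4) → ends 24
  version at 24 (size 1, align 1) → ends 25
  pad 3 to align 4 for offset
  offset at 28 (size 8, align 4) → ends 36
  crc at 36 (size 1, align 1) → ends 37
  pad 3 to align 4 for n_entries
  n_entries at 40 (size 4, align 4) → ends 44
  total 44 bytes, alignment 4
48 − 44 = 4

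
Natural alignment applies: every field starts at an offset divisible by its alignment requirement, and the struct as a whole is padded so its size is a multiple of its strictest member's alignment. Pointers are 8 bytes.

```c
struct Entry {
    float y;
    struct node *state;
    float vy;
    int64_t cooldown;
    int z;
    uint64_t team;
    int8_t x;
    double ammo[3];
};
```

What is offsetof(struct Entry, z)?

32

@0: y [4B, align 4] → 4
+4 pad (align 8)
@8: state [8B, align 8] → 16
@16: vy [4B, align 4] → 20
+4 pad (align 8)
@24: cooldown [8B, align 8] → 32
@32: z [4B, align 4] → 36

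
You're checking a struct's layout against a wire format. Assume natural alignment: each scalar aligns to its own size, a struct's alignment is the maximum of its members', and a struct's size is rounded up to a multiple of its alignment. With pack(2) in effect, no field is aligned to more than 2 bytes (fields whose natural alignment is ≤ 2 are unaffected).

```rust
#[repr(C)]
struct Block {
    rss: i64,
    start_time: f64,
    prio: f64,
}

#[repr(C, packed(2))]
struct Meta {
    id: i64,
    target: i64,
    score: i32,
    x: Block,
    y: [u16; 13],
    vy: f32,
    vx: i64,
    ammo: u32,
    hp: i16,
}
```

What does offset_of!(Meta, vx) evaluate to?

Block: @0: rss [8B, align 8] → 8; @8: start_time [8B, align 8] → 16; @16: prio [8B, align 8] → 24; size 24, align 8
@0: id [8B, align 2] → 8
@8: target [8B, align 2] → 16
@16: score [4B, align 2] → 20
@20: x [24B, align 2] → 44
@44: y [26B, align 2] → 70
@70: vy [4B, align 2] → 74
@74: vx [8B, align 2] → 82

74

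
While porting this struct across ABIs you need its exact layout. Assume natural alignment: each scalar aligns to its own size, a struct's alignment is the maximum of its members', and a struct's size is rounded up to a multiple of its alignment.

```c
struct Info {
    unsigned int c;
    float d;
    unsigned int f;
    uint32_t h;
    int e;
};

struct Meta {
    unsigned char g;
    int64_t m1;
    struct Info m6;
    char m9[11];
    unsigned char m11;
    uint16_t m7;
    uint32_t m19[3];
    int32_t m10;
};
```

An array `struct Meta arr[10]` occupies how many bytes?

Info: @0: c [4B, align 4] → 4; @4: d [4B, align 4] → 8; @8: f [4B, align 4] → 12; @12: h [4B, align 4] → 16; @16: e [4B, align 4] → 20; size 20, align 4
@0: g [1B, align 1] → 1
+7 pad (align 8)
@8: m1 [8B, align 8] → 16
@16: m6 [20B, align 4] → 36
@36: m9 [11B, align 1] → 47
@47: m11 [1B, align 1] → 48
@48: m7 [2B, align 2] → 50
+2 pad (align 4)
@52: m19 [12B, align 4] → 64
@64: m10 [4B, align 4] → 68
+4 tail pad (align 8)
size 72, align 8
array of 10: 10 × 72 = 720

720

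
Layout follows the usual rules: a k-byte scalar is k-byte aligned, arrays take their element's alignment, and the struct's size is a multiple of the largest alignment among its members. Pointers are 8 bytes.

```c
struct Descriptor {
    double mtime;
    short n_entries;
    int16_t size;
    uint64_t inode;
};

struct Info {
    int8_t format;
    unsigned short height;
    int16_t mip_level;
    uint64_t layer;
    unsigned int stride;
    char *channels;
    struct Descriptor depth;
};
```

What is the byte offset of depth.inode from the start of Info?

48

Descriptor: 0..8  mtime  (8B, 8-aligned); 8..10  n_entries  (2B, 2-aligned); 10..12  size  (2B, 2-aligned); 12..16  -- padding (4B); 16..24  inode  (8B, 8-aligned); sizeof = 24, alignof = 8
0..1  format  (1B, 1-aligned)
1..2  -- padding (1B)
2..4  height  (2B, 2-aligned)
4..6  mip_level  (2B, 2-aligned)
6..8  -- padding (2B)
8..16  layer  (8B, 8-aligned)
16..20  stride  (4B, 4-aligned)
20..24  -- padding (4B)
24..32  channels  (8B, 8-aligned)
32..56  depth  (24B, 8-aligned)
within Descriptor: inode at 16
32 + 16 = 48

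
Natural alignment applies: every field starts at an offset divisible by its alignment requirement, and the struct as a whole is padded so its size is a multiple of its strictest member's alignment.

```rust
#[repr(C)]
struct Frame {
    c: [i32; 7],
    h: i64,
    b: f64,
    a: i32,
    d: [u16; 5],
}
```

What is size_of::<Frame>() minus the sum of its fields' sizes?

0..28  c  (28B, 4-aligned)
28..32  -- padding (4B)
32..40  h  (8B, 8-aligned)
40..48  b  (8B, 8-aligned)
48..52  a  (4B, 4-aligned)
52..62  d  (10B, 2-aligned)
62..64  -- tail padding (2B)
sizeof = 64, alignof = 8
data bytes 58, size 64 → padding 6

6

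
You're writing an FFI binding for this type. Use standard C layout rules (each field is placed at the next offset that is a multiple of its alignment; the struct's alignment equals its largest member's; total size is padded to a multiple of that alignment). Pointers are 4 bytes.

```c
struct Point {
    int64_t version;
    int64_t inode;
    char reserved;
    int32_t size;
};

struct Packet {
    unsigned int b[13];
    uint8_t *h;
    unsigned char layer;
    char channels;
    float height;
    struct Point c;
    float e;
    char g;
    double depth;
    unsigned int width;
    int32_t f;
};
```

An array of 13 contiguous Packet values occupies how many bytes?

Point: version at 0 (size 8, align 8) → ends 8; inode at 8 (size 8, align 8) → ends 16; reserved at 16 (size 1, align 1) → ends 17; pad 3 to align 4 for size; size at 20 (size 4, align 4) → ends 24; total 24 bytes, alignment 8
b at 0 (size 52, align 4) → ends 52
h at 52 (size 4, align 4) → ends 56
layer at 56 (size 1, align 1) → ends 57
channels at 57 (size 1, align 1) → ends 58
pad 2 to align 4 for height
height at 60 (size 4, align 4) → ends 64
c at 64 (size 24, align 8) → ends 88
e at 88 (size 4, align 4) → ends 92
g at 92 (size 1, align 1) → ends 93
pad 3 to align 8 for depth
depth at 96 (size 8, align 8) → ends 104
width at 104 (size 4, align 4) → ends 108
f at 108 (size 4, align 4) → ends 112
total 112 bytes, alignment 8
array of 13: 13 × 112 = 1456

1456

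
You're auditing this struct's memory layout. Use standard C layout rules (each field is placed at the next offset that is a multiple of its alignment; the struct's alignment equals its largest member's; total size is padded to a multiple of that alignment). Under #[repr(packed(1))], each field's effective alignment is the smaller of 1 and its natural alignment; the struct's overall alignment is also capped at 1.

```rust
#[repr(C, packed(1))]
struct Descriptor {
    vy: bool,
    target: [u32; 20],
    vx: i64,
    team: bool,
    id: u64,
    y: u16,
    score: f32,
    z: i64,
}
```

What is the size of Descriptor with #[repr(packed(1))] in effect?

0..1  vy  (1B, 1-aligned)
1..81  target  (80B, 1-aligned)
81..89  vx  (8B, 1-aligned)
89..90  team  (1B, 1-aligned)
90..98  id  (8B, 1-aligned)
98..100  y  (2B, 1-aligned)
100..104  score  (4B, 1-aligned)
104..112  z  (8B, 1-aligned)
sizeof = 112, alignof = 1

112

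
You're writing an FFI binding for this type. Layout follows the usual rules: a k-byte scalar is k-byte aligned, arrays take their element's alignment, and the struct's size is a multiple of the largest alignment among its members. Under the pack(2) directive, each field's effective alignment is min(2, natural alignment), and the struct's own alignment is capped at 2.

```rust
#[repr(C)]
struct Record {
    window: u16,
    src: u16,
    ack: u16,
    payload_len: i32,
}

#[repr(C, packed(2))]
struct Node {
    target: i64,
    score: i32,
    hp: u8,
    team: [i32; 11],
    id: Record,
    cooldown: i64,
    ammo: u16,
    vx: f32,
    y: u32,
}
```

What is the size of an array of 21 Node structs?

1848

Record: 0..2  window  (2B, 2-aligned); 2..4  src  (2B, 2-aligned); 4..6  ack  (2B, 2-aligned); 6..8  -- padding (2B); 8..12  payload_len  (4B, 4-aligned); sizeof = 12, alignof = 4
0..8  target  (8B, 2-aligned)
8..12  score  (4B, 2-aligned)
12..13  hp  (1B, 1-aligned)
13..14  -- padding (1B)
14..58  team  (44B, 2-aligned)
58..70  id  (12B, 2-aligned)
70..78  cooldown  (8B, 2-aligned)
78..80  ammo  (2B, 2-aligned)
80..84  vx  (4B, 2-aligned)
84..88  y  (4B, 2-aligned)
sizeof = 88, alignof = 2
array of 21: 21 × 88 = 1848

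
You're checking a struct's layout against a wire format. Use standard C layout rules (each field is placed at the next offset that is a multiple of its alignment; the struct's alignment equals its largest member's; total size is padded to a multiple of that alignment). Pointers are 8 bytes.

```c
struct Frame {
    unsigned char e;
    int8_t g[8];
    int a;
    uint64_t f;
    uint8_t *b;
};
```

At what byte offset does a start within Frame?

e at 0 (size 1, align 1) → ends 1
g at 1 (size 8, align 1) → ends 9
pad 3 to align 4 for a
a at 12 (size 4, align 4) → ends 16

12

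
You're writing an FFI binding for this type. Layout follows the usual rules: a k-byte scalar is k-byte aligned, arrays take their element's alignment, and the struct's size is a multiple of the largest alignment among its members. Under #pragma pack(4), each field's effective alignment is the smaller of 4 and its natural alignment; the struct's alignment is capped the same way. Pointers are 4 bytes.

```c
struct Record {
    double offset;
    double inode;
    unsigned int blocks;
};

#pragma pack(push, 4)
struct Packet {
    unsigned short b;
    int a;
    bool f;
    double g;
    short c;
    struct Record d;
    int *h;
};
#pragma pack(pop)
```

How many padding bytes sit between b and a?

2

Record: offset at 0 (size 8, align 8) → ends 8; inode at 8 (size 8, align 8) → ends 16; blocks at 16 (size 4, align 4) → ends 20; tail pad 4 to reach multiple of 8; total 24 bytes, alignment 8
b at 0 (size 2, align 2) → ends 2
pad 2 to align 4 for a
a at 4 (size 4, align 4) → ends 8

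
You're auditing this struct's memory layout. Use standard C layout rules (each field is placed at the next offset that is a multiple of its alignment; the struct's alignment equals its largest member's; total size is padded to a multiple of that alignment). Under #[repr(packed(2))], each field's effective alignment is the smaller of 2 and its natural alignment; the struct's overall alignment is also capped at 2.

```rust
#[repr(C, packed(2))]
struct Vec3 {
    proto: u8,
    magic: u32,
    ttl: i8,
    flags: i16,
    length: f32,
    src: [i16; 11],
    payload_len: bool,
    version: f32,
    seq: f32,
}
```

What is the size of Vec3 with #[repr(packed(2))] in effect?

46

proto at 0 (size 1, align 1) → ends 1
pad 1 to align 2 for magic
magic at 2 (size 4, align 2) → ends 6
ttl at 6 (size 1, align 1) → ends 7
pad 1 to align 2 for flags
flags at 8 (size 2, align 2) → ends 10
length at 10 (size 4, align 2) → ends 14
src at 14 (size 22, align 2) → ends 36
payload_len at 36 (size 1, align 1) → ends 37
pad 1 to align 2 for version
version at 38 (size 4, align 2) → ends 42
seq at 42 (size 4, align 2) → ends 46
total 46 bytes, alignment 2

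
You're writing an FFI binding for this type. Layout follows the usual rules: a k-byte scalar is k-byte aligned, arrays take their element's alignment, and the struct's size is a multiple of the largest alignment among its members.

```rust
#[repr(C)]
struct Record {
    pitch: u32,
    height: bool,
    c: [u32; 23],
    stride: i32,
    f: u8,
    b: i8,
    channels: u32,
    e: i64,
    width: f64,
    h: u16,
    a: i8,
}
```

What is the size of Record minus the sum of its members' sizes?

10

0..4  pitch  (4B, 4-aligned)
4..5  height  (1B, 1-aligned)
5..8  -- padding (3B)
8..100  c  (92B, 4-aligned)
100..104  stride  (4B, 4-aligned)
104..105  f  (1B, 1-aligned)
105..106  b  (1B, 1-aligned)
106..108  -- padding (2B)
108..112  channels  (4B, 4-aligned)
112..120  e  (8B, 8-aligned)
120..128  width  (8B, 8-aligned)
128..130  h  (2B, 2-aligned)
130..131  a  (1B, 1-aligned)
131..136  -- tail padding (5B)
sizeof = 136, alignof = 8
data bytes 126, size 136 → padding 10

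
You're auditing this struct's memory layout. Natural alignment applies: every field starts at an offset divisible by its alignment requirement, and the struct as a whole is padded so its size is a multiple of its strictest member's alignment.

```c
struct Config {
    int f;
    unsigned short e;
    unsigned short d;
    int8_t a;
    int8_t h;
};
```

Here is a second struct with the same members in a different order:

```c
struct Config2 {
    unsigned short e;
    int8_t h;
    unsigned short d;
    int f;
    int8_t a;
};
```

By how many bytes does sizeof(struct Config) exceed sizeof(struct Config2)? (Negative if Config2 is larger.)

f at 0 (size 4, align 4) → ends 4
e at 4 (size 2, align 2) → ends 6
d at 6 (size 2, align 2) → ends 8
a at 8 (size 1, align 1) → ends 9
h at 9 (size 1, align 1) → ends 10
tail pad 2 to reach multiple of 4
total 12 bytes, alignment 4
— Config2 —
e at 0 (size 2, align 2) → ends 2
h at 2 (size 1, align 1) → ends 3
pad 1 to align 2 for d
d at 4 (size 2, align 2) → ends 6
pad 2 to align 4 for f
f at 8 (size 4, align 4) → ends 12
a at 12 (size 1, align 1) → ends 13
tail pad 3 to reach multiple of 4
total 16 bytes, alignment 4
12 − 16 = -4

-4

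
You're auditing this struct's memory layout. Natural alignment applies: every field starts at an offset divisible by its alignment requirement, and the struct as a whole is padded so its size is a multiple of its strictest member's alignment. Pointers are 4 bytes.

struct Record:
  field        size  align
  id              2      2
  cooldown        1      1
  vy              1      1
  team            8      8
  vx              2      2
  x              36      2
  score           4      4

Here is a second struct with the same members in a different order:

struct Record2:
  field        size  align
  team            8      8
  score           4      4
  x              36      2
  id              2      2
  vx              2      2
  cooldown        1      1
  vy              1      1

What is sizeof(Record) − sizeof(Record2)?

8

@0: id [2B, align 2] → 2
@2: cooldown [1B, align 1] → 3
@3: vy [1B, align 1] → 4
+4 pad (align 8)
@8: team [8B, align 8] → 16
@16: vx [2B, align 2] → 18
@18: x [36B, align 2] → 54
+2 pad (align 4)
@56: score [4B, align 4] → 60
+4 tail pad (align 8)
size 64, align 8
— Record2 —
@0: team [8B, align 8] → 8
@8: score [4B, align 4] → 12
@12: x [36B, align 2] → 48
@48: id [2B, align 2] → 50
@50: vx [2B, align 2] → 52
@52: cooldown [1B, align 1] → 53
@53: vy [1B, align 1] → 54
+2 tail pad (align 8)
size 56, align 8
64 − 56 = 8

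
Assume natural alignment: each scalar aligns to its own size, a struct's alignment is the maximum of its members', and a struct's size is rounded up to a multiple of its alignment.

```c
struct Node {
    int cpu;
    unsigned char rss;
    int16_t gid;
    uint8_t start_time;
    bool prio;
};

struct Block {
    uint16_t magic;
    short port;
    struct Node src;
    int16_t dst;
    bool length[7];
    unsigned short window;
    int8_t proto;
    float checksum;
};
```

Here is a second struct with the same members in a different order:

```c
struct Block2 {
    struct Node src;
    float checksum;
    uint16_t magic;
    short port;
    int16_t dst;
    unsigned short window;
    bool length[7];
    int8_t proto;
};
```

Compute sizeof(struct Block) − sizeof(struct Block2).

4

Node: 0..4  cpu  (4B, 4-aligned); 4..5  rss  (1B, 1-aligned); 5..6  -- padding (1B); 6..8  gid  (2B, 2-aligned); 8..9  start_time  (1B, 1-aligned); 9..10  prio  (1B, 1-aligned); 10..12  -- tail padding (2B); sizeof = 12, alignof = 4
0..2  magic  (2B, 2-aligned)
2..4  port  (2B, 2-aligned)
4..16  src  (12B, 4-aligned)
16..18  dst  (2B, 2-aligned)
18..25  length  (7B, 1-aligned)
25..26  -- padding (1B)
26..28  window  (2B, 2-aligned)
28..29  proto  (1B, 1-aligned)
29..32  -- padding (3B)
32..36  checksum  (4B, 4-aligned)
sizeof = 36, alignof = 4
— Block2 —
0..12  src  (12B, 4-aligned)
12..16  checksum  (4B, 4-aligned)
16..18  magic  (2B, 2-aligned)
18..20  port  (2B, 2-aligned)
20..22  dst  (2B, 2-aligned)
22..24  window  (2B, 2-aligned)
24..31  length  (7B, 1-aligned)
31..32  proto  (1B, 1-aligned)
sizeof = 32, alignof = 4
36 − 32 = 4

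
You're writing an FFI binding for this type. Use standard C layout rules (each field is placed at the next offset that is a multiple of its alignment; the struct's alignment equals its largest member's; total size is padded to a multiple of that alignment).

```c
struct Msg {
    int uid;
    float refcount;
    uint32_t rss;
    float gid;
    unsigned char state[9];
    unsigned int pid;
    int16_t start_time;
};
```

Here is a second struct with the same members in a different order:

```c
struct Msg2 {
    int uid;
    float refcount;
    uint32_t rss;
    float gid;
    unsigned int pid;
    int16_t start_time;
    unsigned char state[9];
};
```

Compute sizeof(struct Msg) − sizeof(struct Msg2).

@0: uid [4B, align 4] → 4
@4: refcount [4B, align 4] → 8
@8: rss [4B, align 4] → 12
@12: gid [4B, align 4] → 16
@16: state [9B, align 1] → 25
+3 pad (align 4)
@28: pid [4B, align 4] → 32
@32: start_time [2B, align 2] → 34
+2 tail pad (align 4)
size 36, align 4
— Msg2 —
@0: uid [4B, align 4] → 4
@4: refcount [4B, align 4] → 8
@8: rss [4B, align 4] → 12
@12: gid [4B, align 4] → 16
@16: pid [4B, align 4] → 20
@20: start_time [2B, align 2] → 22
@22: state [9B, align 1] → 31
+1 tail pad (align 4)
size 32, align 4
36 − 32 = 4

4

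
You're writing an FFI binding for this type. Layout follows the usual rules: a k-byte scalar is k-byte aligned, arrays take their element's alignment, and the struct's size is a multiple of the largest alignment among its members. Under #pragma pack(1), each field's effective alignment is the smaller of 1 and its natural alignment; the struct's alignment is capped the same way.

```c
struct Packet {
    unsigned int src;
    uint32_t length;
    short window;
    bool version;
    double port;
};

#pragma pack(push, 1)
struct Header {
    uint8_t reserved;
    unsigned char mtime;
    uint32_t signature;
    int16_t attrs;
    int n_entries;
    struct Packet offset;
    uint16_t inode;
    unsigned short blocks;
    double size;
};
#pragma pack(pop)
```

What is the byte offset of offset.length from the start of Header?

Packet: src at 0 (size 4, align 4) → ends 4; length at 4 (size 4, align 4) → ends 8; window at 8 (size 2, align 2) → ends 10; version at 10 (size 1, align 1) → ends 11; pad 5 to align 8 for port; port at 16 (size 8, align 8) → ends 24; total 24 bytes, alignment 8
reserved at 0 (size 1, align 1) → ends 1
mtime at 1 (size 1, align 1) → ends 2
signature at 2 (size 4, align 1) → ends 6
attrs at 6 (size 2, align 1) → ends 8
n_entries at 8 (size 4, align 1) → ends 12
offset at 12 (size 24, align 1) → ends 36
within Packet: length at 4
12 + 4 = 16

16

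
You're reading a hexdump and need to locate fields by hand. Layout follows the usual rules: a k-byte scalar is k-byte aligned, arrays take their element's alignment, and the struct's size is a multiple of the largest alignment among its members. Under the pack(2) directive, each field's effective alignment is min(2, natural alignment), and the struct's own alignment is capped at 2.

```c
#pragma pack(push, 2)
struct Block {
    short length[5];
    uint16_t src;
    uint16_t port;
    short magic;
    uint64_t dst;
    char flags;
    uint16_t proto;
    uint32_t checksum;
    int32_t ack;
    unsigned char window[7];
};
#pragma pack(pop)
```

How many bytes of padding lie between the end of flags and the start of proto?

1

0..10  length  (10B, 2-aligned)
10..12  src  (2B, 2-aligned)
12..14  port  (2B, 2-aligned)
14..16  magic  (2B, 2-aligned)
16..24  dst  (8B, 2-aligned)
24..25  flags  (1B, 1-aligned)
25..26  -- padding (1B)
26..28  proto  (2B, 2-aligned)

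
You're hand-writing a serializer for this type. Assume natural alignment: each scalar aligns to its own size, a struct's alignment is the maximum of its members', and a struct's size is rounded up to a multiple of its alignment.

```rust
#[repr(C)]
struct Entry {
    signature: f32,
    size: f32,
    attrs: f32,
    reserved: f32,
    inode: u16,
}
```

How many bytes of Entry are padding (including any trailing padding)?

signature at 0 (size 4, align 4) → ends 4
size at 4 (size 4, align 4) → ends 8
attrs at 8 (size 4, align 4) → ends 12
reserved at 12 (size 4, align 4) → ends 16
inode at 16 (size 2, align 2) → ends 18
tail pad 2 to reach multiple of 4
total 20 bytes, alignment 4
data bytes 18, size 20 → padding 2

2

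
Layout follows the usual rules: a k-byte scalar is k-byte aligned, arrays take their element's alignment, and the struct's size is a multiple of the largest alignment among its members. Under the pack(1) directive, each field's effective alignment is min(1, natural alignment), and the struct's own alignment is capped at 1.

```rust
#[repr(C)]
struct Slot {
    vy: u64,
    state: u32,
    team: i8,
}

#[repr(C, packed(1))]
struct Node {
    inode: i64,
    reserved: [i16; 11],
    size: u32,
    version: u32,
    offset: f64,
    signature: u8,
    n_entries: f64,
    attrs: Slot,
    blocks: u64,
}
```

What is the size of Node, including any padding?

79

Slot: vy at 0 (size 8, align 8) → ends 8; state at 8 (size 4, align 4) → ends 12; team at 12 (size 1, align 1) → ends 13; tail pad 3 to reach multiple of 8; total 16 bytes, alignment 8
inode at 0 (size 8, align 1) → ends 8
reserved at 8 (size 22, align 1) → ends 30
size at 30 (size 4, align 1) → ends 34
version at 34 (size 4, align 1) → ends 38
offset at 38 (size 8, align 1) → ends 46
signature at 46 (size 1, align 1) → ends 47
n_entries at 47 (size 8, align 1) → ends 55
attrs at 55 (size 16, align 1) → ends 71
blocks at 71 (size 8, align 1) → ends 79
total 79 bytes, alignment 1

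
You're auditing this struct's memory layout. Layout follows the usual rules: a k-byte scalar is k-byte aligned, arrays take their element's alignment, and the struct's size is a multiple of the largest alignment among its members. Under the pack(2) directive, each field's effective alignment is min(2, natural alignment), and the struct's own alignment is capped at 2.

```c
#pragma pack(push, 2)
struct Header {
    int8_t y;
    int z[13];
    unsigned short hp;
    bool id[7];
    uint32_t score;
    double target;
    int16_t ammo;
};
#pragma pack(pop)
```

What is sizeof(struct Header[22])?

y at 0 (size 1, align 1) → ends 1
pad 1 to align 2 for z
z at 2 (size 52, align 2) → ends 54
hp at 54 (size 2, align 2) → ends 56
id at 56 (size 7, align 1) → ends 63
pad 1 to align 2 for score
score at 64 (size 4, align 2) → ends 68
target at 68 (size 8, align 2) → ends 76
ammo at 76 (size 2, align 2) → ends 78
total 78 bytes, alignment 2
array of 22: 22 × 78 = 1716

1716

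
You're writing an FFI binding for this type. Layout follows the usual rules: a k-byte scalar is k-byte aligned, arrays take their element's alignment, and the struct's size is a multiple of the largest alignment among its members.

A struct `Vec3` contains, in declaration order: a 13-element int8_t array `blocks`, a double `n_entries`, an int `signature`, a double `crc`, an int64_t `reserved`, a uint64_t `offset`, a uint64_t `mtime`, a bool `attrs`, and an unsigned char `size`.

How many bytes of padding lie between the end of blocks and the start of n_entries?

3

0..13  blocks  (13B, 1-aligned)
13..16  -- padding (3B)
16..24  n_entries  (8B, 8-aligned)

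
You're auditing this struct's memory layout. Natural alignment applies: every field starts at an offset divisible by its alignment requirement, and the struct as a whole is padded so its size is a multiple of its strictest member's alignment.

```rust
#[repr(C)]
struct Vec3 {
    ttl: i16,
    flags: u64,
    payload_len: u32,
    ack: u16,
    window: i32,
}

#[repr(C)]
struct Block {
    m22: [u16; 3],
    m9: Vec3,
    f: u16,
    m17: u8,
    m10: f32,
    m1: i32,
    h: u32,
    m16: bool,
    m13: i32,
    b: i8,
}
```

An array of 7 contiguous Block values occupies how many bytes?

504

Vec3: @0: ttl [2B, align 2] → 2; +6 pad (align 8); @8: flags [8B, align 8] → 16; @16: payload_len [4B, align 4] → 20; @20: ack [2B, align 2] → 22; +2 pad (align 4); @24: window [4B, align 4] → 28; +4 tail pad (align 8); size 32, align 8
@0: m22 [6B, align 2] → 6
+2 pad (align 8)
@8: m9 [32B, align 8] → 40
@40: f [2B, align 2] → 42
@42: m17 [1B, align 1] → 43
+1 pad (align 4)
@44: m10 [4B, align 4] → 48
@48: m1 [4B, align 4] → 52
@52: h [4B, align 4] → 56
@56: m16 [1B, align 1] → 57
+3 pad (align 4)
@60: m13 [4B, align 4] → 64
@64: b [1B, align 1] → 65
+7 tail pad (align 8)
size 72, align 8
array of 7: 7 × 72 = 504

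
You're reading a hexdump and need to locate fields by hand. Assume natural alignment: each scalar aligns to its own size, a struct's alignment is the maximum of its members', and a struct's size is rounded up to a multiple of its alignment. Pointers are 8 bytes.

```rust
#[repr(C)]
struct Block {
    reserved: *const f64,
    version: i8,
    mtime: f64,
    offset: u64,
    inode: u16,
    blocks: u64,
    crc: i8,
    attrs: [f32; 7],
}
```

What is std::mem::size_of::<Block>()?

80 bytes

reserved at 0 (size 8, align 8) → ends 8
version at 8 (size 1, align 1) → ends 9
pad 7 to align 8 for mtime
mtime at 16 (size 8, align 8) → ends 24
offset at 24 (size 8, align 8) → ends 32
inode at 32 (size 2, align 2) → ends 34
pad 6 to align 8 for blocks
blocks at 40 (size 8, align 8) → ends 48
crc at 48 (size 1, align 1) → ends 49
pad 3 to align 4 for attrs
attrs at 52 (size 28, align 4) → ends 80
total 80 bytes, alignment 8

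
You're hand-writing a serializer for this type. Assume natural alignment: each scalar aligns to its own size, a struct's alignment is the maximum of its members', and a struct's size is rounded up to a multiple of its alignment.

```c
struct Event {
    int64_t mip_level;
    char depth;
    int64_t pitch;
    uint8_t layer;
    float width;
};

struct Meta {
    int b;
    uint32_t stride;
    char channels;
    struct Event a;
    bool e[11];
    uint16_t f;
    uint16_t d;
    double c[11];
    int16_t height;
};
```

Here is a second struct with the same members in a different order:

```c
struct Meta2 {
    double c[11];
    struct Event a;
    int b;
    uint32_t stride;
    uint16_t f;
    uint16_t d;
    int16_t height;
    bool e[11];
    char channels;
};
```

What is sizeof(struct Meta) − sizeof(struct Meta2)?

8

Event: mip_level at 0 (size 8, align 8) → ends 8; depth at 8 (size 1, align 1) → ends 9; pad 7 to align 8 for pitch; pitch at 16 (size 8, align 8) → ends 24; layer at 24 (size 1, align 1) → ends 25; pad 3 to align 4 for width; width at 28 (size 4, align 4) → ends 32; total 32 bytes, alignment 8
b at 0 (size 4, align 4) → ends 4
stride at 4 (size 4, align 4) → ends 8
channels at 8 (size 1, align 1) → ends 9
pad 7 to align 8 for a
a at 16 (size 32, align 8) → ends 48
e at 48 (size 11, align 1) → ends 59
pad 1 to align 2 for f
f at 60 (size 2, align 2) → ends 62
d at 62 (size 2, align 2) → ends 64
c at 64 (size 88, align 8) → ends 152
height at 152 (size 2, align 2) → ends 154
tail pad 6 to reach multiple of 8
total 160 bytes, alignment 8
— Meta2 —
c at 0 (size 88, align 8) → ends 88
a at 88 (size 32, align 8) → ends 120
b at 120 (size 4, align 4) → ends 124
stride at 124 (size 4, align 4) → ends 128
f at 128 (size 2, align 2) → ends 130
d at 130 (size 2, align 2) → ends 132
height at 132 (size 2, align 2) → ends 134
e at 134 (size 11, align 1) → ends 145
channels at 145 (size 1, align 1) → ends 146
tail pad 6 to reach multiple of 8
total 152 bytes, alignment 8
160 − 152 = 8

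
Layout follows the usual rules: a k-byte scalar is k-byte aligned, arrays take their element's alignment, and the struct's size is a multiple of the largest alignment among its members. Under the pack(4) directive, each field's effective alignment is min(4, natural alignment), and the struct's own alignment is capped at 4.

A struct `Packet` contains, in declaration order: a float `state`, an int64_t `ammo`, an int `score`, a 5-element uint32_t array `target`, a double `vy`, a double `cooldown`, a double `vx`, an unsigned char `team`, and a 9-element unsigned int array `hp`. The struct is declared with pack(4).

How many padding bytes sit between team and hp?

3

@0: state [4B, align 4] → 4
@4: ammo [8B, align 4] → 12
@12: score [4B, align 4] → 16
@16: target [20B, align 4] → 36
@36: vy [8B, align 4] → 44
@44: cooldown [8B, align 4] → 52
@52: vx [8B, align 4] → 60
@60: team [1B, align 1] → 61
+3 pad (align 4)
@64: hp [36B, align 4] → 100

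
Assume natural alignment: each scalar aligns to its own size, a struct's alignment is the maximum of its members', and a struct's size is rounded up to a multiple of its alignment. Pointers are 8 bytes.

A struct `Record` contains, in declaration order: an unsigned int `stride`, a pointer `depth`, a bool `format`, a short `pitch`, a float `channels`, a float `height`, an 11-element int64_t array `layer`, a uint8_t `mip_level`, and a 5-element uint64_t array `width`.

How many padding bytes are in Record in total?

0..4  stride  (4B, 4-aligned)
4..8  -- padding (4B)
8..16  depth  (8B, 8-aligned)
16..17  format  (1B, 1-aligned)
17..18  -- padding (1B)
18..20  pitch  (2B, 2-aligned)
20..24  channels  (4B, 4-aligned)
24..28  height  (4B, 4-aligned)
28..32  -- padding (4B)
32..120  layer  (88B, 8-aligned)
120..121  mip_level  (1B, 1-aligned)
121..128  -- padding (7B)
128..168  width  (40B, 8-aligned)
sizeof = 168, alignof = 8
data bytes 152, size 168 → padding 16

16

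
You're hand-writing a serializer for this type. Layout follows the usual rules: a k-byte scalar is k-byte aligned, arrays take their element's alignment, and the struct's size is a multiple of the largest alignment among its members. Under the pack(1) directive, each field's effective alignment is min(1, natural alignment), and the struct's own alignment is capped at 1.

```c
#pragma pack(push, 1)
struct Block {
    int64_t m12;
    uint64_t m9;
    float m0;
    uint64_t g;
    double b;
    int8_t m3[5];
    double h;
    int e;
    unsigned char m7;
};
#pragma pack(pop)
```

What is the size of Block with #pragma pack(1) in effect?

54

0..8  m12  (8B, 1-aligned)
8..16  m9  (8B, 1-aligned)
16..20  m0  (4B, 1-aligned)
20..28  g  (8B, 1-aligned)
28..36  b  (8B, 1-aligned)
36..41  m3  (5B, 1-aligned)
41..49  h  (8B, 1-aligned)
49..53  e  (4B, 1-aligned)
53..54  m7  (1B, 1-aligned)
sizeof = 54, alignof = 1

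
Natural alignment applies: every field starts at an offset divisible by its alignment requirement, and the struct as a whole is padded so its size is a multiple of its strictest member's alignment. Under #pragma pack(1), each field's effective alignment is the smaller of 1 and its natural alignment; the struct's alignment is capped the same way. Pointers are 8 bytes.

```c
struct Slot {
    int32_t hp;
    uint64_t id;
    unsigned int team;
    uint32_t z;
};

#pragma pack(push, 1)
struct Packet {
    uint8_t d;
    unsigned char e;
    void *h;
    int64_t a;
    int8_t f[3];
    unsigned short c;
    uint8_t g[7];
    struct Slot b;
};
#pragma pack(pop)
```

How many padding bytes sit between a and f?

Slot: @0: hp [4B, align 4] → 4; +4 pad (align 8); @8: id [8B, align 8] → 16; @16: team [4B, align 4] → 20; @20: z [4B, align 4] → 24; size 24, align 8
@0: d [1B, align 1] → 1
@1: e [1B, align 1] → 2
@2: h [8B, align 1] → 10
@10: a [8B, align 1] → 18
@18: f [3B, align 1] → 21

0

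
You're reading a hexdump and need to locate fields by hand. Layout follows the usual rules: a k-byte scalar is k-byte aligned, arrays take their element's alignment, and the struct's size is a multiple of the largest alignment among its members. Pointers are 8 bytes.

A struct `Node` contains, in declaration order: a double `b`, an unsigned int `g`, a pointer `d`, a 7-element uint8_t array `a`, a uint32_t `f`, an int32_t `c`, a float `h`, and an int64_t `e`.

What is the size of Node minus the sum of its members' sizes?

9

b at 0 (size 8, align 8) → ends 8
g at 8 (size 4, align 4) → ends 12
pad 4 to align 8 for d
d at 16 (size 8, align 8) → ends 24
a at 24 (size 7, align 1) → ends 31
pad 1 to align 4 for f
f at 32 (size 4, align 4) → ends 36
c at 36 (size 4, align 4) → ends 40
h at 40 (size 4, align 4) → ends 44
pad 4 to align 8 for e
e at 48 (size 8, align 8) → ends 56
total 56 bytes, alignment 8
data bytes 47, size 56 → padding 9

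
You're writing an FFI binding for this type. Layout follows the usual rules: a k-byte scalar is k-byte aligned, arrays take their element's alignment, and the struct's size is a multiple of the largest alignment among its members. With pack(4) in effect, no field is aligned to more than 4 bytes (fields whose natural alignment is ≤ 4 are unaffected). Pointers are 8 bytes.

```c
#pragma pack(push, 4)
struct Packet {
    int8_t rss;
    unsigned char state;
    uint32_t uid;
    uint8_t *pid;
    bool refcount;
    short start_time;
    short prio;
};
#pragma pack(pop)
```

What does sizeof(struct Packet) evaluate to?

rss at 0 (size 1, align 1) → ends 1
state at 1 (size 1, align 1) → ends 2
pad 2 to align 4 for uid
uid at 4 (size 4, align 4) → ends 8
pid at 8 (size 8, align 4) → ends 16
refcount at 16 (size 1, align 1) → ends 17
pad 1 to align 2 for start_time
start_time at 18 (size 2, align 2) → ends 20
prio at 20 (size 2, align 2) → ends 22
tail pad 2 to reach multiple of 4
total 24 bytes, alignment 4

24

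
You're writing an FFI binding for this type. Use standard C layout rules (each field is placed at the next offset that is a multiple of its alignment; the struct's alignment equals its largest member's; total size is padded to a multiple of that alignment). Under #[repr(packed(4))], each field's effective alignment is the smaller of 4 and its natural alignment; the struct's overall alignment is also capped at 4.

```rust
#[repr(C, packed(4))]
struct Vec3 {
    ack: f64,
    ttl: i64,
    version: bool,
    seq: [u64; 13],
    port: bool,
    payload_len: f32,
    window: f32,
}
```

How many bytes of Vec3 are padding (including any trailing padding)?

6

ack at 0 (size 8, align 4) → ends 8
ttl at 8 (size 8, align 4) → ends 16
version at 16 (size 1, align 1) → ends 17
pad 3 to align 4 for seq
seq at 20 (size 104, align 4) → ends 124
port at 124 (size 1, align 1) → ends 125
pad 3 to align 4 for payload_len
payload_len at 128 (size 4, align 4) → ends 132
window at 132 (size 4, align 4) → ends 136
total 136 bytes, alignment 4
data bytes 130, size 136 → padding 6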